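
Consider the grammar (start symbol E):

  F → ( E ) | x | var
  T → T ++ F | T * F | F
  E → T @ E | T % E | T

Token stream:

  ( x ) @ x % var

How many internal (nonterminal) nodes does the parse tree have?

12

[E [T [F ( [E [T [F x]]] )]] @ [E [T [F x]] % [E [T [F var]]]]]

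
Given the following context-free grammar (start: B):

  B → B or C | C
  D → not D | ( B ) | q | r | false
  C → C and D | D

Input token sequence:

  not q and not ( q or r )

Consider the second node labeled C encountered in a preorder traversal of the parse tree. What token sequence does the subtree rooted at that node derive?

not q

[B [C [C [D not [D q]]] and [D not [D ( [B [B [C [D q]]] or [C [D r]]] )]]]]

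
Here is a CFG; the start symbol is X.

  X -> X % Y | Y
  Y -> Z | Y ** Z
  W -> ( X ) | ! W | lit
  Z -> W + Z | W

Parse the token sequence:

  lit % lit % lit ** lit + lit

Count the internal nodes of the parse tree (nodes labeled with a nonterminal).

[X [X [X [Y [Z [W lit]]]] % [Y [Z [W lit]]]] % [Y [Y [Z [W lit]]] ** [Z [W lit] + [Z [W lit]]]]]

17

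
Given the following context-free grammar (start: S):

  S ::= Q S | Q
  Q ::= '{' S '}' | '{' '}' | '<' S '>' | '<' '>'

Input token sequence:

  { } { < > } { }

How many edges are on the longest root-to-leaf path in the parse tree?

5

[S [Q { }] [S [Q { [S [Q < >]] }] [S [Q { }]]]]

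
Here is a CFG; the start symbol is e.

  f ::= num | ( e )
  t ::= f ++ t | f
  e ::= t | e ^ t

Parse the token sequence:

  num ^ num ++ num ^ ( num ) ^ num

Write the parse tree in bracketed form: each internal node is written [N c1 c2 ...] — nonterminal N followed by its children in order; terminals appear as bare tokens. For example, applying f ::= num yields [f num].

[e [e [e [e [t [f num]]] ^ [t [f num] ++ [t [f num]]]] ^ [t [f ( [e [t [f num]]] )]]] ^ [t [f num]]]

e
e ^ t
e ^ t ^ t
e ^ t ^ t ^ t
t ^ t ^ t ^ t
f ^ t ^ t ^ t
num ^ t ^ t ^ t
num ^ f ++ t ^ t ^ t
num ^ num ++ t ^ t ^ t
num ^ num ++ f ^ t ^ t
num ^ num ++ num ^ t ^ t
num ^ num ++ num ^ f ^ t
num ^ num ++ num ^ ( e ) ^ t
num ^ num ++ num ^ ( t ) ^ t
num ^ num ++ num ^ ( f ) ^ t
num ^ num ++ num ^ ( num ) ^ t
num ^ num ++ num ^ ( num ) ^ f
num ^ num ++ num ^ ( num ) ^ num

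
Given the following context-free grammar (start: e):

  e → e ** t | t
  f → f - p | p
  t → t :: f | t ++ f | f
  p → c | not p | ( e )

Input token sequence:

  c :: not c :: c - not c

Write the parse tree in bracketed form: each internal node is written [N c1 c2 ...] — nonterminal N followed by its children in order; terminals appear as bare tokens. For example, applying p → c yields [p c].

[e [t [t [t [f [p c]]] :: [f [p not [p c]]]] :: [f [f [p c]] - [p not [p c]]]]]

e
t
t :: f
t :: f :: f
f :: f :: f
p :: f :: f
c :: f :: f
c :: p :: f
c :: not p :: f
c :: not c :: f
c :: not c :: f - p
c :: not c :: p - p
c :: not c :: c - p
c :: not c :: c - not p
c :: not c :: c - not c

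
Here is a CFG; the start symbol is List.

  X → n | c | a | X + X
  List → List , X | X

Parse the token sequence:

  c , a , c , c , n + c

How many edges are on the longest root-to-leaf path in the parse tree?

[List [List [List [List [List [X c]] , [X a]] , [X c]] , [X c]] , [X [X n] + [X c]]]

6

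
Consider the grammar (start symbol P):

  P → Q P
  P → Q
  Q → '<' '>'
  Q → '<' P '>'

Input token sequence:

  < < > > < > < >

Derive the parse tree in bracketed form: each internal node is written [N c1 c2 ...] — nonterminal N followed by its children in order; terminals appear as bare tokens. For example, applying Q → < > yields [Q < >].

[P [Q < [P [Q < >]] >] [P [Q < >] [P [Q < >]]]]

P
Q P
< P > P
< Q > P
< < > > P
< < > > Q P
< < > > < > P
< < > > < > Q
< < > > < > < >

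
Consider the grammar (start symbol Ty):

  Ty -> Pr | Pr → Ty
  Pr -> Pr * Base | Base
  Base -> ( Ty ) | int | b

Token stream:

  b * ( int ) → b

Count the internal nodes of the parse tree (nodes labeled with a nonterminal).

[Ty [Pr [Pr [Base b]] * [Base ( [Ty [Pr [Base int]]] )]] → [Ty [Pr [Base b]]]]

11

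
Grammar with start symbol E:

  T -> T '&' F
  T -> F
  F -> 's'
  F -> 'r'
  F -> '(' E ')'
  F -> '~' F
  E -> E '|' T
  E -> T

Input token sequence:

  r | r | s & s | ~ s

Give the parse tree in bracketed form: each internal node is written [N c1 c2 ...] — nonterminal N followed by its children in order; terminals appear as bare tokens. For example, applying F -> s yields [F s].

E
E | T
E | T | T
E | T | T | T
T | T | T | T
F | T | T | T
r | T | T | T
r | F | T | T
r | r | T | T
r | r | T & F | T
r | r | F & F | T
r | r | s & F | T
r | r | s & s | T
r | r | s & s | F
r | r | s & s | ~ F
r | r | s & s | ~ s

[E [E [E [E [T [F r]]] | [T [F r]]] | [T [T [F s]] & [F s]]] | [T [F ~ [F s]]]]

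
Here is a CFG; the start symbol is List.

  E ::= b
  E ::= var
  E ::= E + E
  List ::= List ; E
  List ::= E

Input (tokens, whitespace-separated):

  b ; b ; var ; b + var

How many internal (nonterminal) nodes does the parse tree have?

[List [List [List [List [E b]] ; [E b]] ; [E var]] ; [E [E b] + [E var]]]

10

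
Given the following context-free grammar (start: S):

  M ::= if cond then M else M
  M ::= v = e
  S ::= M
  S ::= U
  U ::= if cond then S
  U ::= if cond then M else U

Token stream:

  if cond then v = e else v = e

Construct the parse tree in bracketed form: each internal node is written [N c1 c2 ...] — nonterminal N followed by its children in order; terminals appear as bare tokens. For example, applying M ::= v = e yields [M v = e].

S
M
if cond then M else M
if cond then v = e else M
if cond then v = e else v = e

[S [M if cond then [M v = e] else [M v = e]]]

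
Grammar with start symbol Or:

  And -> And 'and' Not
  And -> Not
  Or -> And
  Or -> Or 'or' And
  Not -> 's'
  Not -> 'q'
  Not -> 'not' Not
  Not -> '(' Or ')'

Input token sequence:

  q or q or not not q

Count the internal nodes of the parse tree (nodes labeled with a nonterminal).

[Or [Or [Or [And [Not q]]] or [And [Not q]]] or [And [Not not [Not not [Not q]]]]]

11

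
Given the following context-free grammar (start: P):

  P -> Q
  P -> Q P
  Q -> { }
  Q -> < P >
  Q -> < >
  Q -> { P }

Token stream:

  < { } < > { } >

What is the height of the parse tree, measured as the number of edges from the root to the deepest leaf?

6

[P [Q < [P [Q { }] [P [Q < >] [P [Q { }]]]] >]]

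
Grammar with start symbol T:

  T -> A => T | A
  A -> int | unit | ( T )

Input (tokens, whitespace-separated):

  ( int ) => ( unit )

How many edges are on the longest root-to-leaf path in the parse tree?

5

[T [A ( [T [A int]] )] => [T [A ( [T [A unit]] )]]]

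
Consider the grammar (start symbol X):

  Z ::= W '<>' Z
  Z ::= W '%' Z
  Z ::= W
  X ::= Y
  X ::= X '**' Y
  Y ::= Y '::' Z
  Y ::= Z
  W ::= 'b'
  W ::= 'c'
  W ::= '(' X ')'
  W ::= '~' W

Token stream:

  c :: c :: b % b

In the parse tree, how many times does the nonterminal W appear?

[X [Y [Y [Y [Z [W c]]] :: [Z [W c]]] :: [Z [W b] % [Z [W b]]]]]

4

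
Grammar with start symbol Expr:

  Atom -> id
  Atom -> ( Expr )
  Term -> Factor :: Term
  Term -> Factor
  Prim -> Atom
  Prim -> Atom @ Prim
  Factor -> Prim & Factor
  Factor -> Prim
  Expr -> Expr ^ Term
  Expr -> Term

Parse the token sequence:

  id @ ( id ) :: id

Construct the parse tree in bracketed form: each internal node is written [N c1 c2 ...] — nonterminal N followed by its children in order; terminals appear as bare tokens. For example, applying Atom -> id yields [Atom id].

Expr
Term
Factor :: Term
Prim :: Term
Atom @ Prim :: Term
id @ Prim :: Term
id @ Atom :: Term
id @ ( Expr ) :: Term
id @ ( Term ) :: Term
id @ ( Factor ) :: Term
id @ ( Prim ) :: Term
id @ ( Atom ) :: Term
id @ ( id ) :: Term
id @ ( id ) :: Factor
id @ ( id ) :: Prim
id @ ( id ) :: Atom
id @ ( id ) :: id

[Expr [Term [Factor [Prim [Atom id] @ [Prim [Atom ( [Expr [Term [Factor [Prim [Atom id]]]]] )]]]] :: [Term [Factor [Prim [Atom id]]]]]]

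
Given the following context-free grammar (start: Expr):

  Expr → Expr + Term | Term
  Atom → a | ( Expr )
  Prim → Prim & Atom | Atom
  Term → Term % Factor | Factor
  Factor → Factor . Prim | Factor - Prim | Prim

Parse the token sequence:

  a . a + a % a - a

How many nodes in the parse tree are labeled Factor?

[Expr [Expr [Term [Factor [Factor [Prim [Atom a]]] . [Prim [Atom a]]]]] + [Term [Term [Factor [Prim [Atom a]]]] % [Factor [Factor [Prim [Atom a]]] - [Prim [Atom a]]]]]

5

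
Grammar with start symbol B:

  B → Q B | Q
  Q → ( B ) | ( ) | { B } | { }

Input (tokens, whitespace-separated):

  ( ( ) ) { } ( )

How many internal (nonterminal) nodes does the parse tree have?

8

[B [Q ( [B [Q ( )]] )] [B [Q { }] [B [Q ( )]]]]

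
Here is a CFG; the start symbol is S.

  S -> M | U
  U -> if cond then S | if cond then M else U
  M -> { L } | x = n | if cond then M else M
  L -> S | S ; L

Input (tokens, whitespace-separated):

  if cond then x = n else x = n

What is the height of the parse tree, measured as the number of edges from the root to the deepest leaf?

3

[S [M if cond then [M x = n] else [M x = n]]]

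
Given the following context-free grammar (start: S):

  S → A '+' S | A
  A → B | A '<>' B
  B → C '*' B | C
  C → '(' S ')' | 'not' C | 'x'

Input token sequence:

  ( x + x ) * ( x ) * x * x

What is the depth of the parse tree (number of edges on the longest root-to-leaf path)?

[S [A [B [C ( [S [A [B [C x]]] + [S [A [B [C x]]]]] )] * [B [C ( [S [A [B [C x]]]] )] * [B [C x] * [B [C x]]]]]]]

9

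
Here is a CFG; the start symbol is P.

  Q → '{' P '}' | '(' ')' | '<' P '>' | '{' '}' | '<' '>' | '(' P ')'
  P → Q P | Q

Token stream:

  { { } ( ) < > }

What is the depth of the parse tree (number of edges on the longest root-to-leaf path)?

[P [Q { [P [Q { }] [P [Q ( )] [P [Q < >]]]] }]]

6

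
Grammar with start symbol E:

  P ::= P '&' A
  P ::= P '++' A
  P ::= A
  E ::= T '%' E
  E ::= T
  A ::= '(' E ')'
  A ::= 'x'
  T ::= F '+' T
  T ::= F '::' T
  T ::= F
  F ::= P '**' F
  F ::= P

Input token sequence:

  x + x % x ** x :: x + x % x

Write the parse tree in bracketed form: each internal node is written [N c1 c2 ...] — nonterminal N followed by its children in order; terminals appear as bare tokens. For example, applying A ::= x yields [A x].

[E [T [F [P [A x]]] + [T [F [P [A x]]]]] % [E [T [F [P [A x]] ** [F [P [A x]]]] :: [T [F [P [A x]]] + [T [F [P [A x]]]]]] % [E [T [F [P [A x]]]]]]]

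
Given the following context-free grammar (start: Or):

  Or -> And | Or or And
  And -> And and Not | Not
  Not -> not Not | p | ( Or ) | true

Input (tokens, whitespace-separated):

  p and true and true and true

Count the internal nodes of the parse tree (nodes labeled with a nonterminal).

[Or [And [And [And [And [Not p]] and [Not true]] and [Not true]] and [Not true]]]

9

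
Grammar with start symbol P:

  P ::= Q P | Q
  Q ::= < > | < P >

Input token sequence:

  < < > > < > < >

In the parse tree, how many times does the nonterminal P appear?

[P [Q < [P [Q < >]] >] [P [Q < >] [P [Q < >]]]]

4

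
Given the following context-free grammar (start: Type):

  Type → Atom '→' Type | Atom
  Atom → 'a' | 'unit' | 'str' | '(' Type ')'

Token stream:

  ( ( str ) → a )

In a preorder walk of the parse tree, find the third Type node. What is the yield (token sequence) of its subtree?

[Type [Atom ( [Type [Atom ( [Type [Atom str]] )] → [Type [Atom a]]] )]]

str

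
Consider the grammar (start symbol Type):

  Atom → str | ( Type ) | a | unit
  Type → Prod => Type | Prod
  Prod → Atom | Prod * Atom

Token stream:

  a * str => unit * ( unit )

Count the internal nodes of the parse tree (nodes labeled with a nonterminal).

13

[Type [Prod [Prod [Atom a]] * [Atom str]] => [Type [Prod [Prod [Atom unit]] * [Atom ( [Type [Prod [Atom unit]]] )]]]]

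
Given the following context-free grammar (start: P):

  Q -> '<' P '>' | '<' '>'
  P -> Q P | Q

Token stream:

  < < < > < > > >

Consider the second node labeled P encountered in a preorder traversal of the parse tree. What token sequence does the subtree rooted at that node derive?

[P [Q < [P [Q < [P [Q < >] [P [Q < >]]] >]] >]]

< < > < > >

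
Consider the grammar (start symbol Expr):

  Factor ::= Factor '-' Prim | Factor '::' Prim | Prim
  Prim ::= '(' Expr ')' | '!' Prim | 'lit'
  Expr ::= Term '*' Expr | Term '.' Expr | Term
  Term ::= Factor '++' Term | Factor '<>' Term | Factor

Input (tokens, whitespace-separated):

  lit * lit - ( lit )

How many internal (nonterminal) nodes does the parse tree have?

[Expr [Term [Factor [Prim lit]]] * [Expr [Term [Factor [Factor [Prim lit]] - [Prim ( [Expr [Term [Factor [Prim lit]]]] )]]]]]

14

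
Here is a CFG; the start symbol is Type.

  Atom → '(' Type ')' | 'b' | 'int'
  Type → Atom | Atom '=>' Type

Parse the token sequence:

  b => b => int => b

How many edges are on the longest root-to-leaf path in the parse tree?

5

[Type [Atom b] => [Type [Atom b] => [Type [Atom int] => [Type [Atom b]]]]]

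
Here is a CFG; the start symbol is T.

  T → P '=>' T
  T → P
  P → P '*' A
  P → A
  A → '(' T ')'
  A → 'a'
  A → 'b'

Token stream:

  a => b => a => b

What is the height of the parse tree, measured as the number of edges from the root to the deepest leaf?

6

[T [P [A a]] => [T [P [A b]] => [T [P [A a]] => [T [P [A b]]]]]]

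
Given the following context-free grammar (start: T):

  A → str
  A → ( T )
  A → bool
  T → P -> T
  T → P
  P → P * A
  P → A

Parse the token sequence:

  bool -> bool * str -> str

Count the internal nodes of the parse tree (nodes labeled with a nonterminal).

11

[T [P [A bool]] -> [T [P [P [A bool]] * [A str]] -> [T [P [A str]]]]]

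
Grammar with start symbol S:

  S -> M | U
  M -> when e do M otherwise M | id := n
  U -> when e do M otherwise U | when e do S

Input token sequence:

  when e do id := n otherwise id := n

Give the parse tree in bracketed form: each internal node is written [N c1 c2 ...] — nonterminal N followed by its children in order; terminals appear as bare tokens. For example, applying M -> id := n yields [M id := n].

[S [M when e do [M id := n] otherwise [M id := n]]]

S
M
when e do M otherwise M
when e do id := n otherwise M
when e do id := n otherwise id := n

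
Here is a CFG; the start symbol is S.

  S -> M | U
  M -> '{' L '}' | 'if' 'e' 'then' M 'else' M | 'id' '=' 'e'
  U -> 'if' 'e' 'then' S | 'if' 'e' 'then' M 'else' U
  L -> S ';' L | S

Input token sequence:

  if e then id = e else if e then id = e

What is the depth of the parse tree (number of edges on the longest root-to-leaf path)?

5

[S [U if e then [M id = e] else [U if e then [S [M id = e]]]]]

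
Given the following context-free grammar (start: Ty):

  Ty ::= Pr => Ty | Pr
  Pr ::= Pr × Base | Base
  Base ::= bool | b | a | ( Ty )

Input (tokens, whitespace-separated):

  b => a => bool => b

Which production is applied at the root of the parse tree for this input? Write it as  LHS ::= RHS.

[Ty [Pr [Base b]] => [Ty [Pr [Base a]] => [Ty [Pr [Base bool]] => [Ty [Pr [Base b]]]]]]

Ty ::= Pr => Ty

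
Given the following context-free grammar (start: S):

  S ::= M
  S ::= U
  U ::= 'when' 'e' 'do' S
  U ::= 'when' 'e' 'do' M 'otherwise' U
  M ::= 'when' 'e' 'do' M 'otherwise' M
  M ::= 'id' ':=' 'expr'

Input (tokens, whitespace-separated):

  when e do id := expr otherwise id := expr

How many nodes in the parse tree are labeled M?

3

[S [M when e do [M id := expr] otherwise [M id := expr]]]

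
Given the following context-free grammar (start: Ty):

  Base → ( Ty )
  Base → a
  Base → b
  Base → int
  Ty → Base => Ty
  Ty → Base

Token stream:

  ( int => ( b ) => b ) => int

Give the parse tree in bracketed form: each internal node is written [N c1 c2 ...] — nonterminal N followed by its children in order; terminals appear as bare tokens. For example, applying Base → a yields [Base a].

Ty
Base => Ty
( Ty ) => Ty
( Base => Ty ) => Ty
( int => Ty ) => Ty
( int => Base => Ty ) => Ty
( int => ( Ty ) => Ty ) => Ty
( int => ( Base ) => Ty ) => Ty
( int => ( b ) => Ty ) => Ty
( int => ( b ) => Base ) => Ty
( int => ( b ) => b ) => Ty
( int => ( b ) => b ) => Base
( int => ( b ) => b ) => int

[Ty [Base ( [Ty [Base int] => [Ty [Base ( [Ty [Base b]] )] => [Ty [Base b]]]] )] => [Ty [Base int]]]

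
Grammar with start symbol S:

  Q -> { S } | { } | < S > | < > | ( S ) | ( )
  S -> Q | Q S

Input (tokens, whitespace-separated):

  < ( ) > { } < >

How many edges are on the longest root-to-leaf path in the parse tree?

4

[S [Q < [S [Q ( )]] >] [S [Q { }] [S [Q < >]]]]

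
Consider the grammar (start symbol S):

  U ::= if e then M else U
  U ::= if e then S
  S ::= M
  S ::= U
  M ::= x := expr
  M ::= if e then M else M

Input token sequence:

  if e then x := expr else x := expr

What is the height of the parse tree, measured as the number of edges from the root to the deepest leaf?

3

[S [M if e then [M x := expr] else [M x := expr]]]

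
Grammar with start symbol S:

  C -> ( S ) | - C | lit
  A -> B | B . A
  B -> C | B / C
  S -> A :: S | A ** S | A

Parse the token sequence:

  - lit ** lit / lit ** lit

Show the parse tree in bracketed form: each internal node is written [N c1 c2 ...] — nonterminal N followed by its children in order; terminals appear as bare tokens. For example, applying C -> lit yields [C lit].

S
A ** S
B ** S
C ** S
- C ** S
- lit ** S
- lit ** A ** S
- lit ** B ** S
- lit ** B / C ** S
- lit ** C / C ** S
- lit ** lit / C ** S
- lit ** lit / lit ** S
- lit ** lit / lit ** A
- lit ** lit / lit ** B
- lit ** lit / lit ** C
- lit ** lit / lit ** lit

[S [A [B [C - [C lit]]]] ** [S [A [B [B [C lit]] / [C lit]]] ** [S [A [B [C lit]]]]]]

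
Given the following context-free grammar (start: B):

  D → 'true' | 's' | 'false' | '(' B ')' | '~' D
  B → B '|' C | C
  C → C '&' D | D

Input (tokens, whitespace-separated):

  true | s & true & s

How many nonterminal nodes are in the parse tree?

[B [B [C [D true]]] | [C [C [C [D s]] & [D true]] & [D s]]]

10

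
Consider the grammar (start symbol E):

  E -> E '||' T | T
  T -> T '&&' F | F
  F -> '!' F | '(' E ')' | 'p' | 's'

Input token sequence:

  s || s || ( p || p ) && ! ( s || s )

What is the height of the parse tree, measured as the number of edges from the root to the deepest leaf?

[E [E [E [T [F s]]] || [T [F s]]] || [T [T [F ( [E [E [T [F p]]] || [T [F p]]] )]] && [F ! [F ( [E [E [T [F s]]] || [T [F s]]] )]]]]

8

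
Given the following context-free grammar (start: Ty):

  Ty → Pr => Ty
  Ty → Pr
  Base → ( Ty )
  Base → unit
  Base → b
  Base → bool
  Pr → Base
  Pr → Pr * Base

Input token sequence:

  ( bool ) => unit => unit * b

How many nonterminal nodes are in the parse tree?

[Ty [Pr [Base ( [Ty [Pr [Base bool]]] )]] => [Ty [Pr [Base unit]] => [Ty [Pr [Pr [Base unit]] * [Base b]]]]]

14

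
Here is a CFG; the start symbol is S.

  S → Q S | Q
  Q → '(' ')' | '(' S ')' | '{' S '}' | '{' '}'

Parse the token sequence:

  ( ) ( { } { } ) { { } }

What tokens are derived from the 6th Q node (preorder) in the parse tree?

{ }

[S [Q ( )] [S [Q ( [S [Q { }] [S [Q { }]]] )] [S [Q { [S [Q { }]] }]]]]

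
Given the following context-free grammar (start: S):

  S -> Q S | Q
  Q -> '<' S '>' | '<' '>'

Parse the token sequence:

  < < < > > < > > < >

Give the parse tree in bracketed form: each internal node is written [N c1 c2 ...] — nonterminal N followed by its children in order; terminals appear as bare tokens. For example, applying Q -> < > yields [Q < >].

[S [Q < [S [Q < [S [Q < >]] >] [S [Q < >]]] >] [S [Q < >]]]

S
Q S
< S > S
< Q S > S
< < S > S > S
< < Q > S > S
< < < > > S > S
< < < > > Q > S
< < < > > < > > S
< < < > > < > > Q
< < < > > < > > < >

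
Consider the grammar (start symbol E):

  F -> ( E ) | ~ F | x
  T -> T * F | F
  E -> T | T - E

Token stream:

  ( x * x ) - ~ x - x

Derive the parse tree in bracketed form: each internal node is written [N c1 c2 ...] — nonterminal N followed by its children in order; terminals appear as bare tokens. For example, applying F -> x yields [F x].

[E [T [F ( [E [T [T [F x]] * [F x]]] )]] - [E [T [F ~ [F x]]] - [E [T [F x]]]]]

E
T - E
F - E
( E ) - E
( T ) - E
( T * F ) - E
( F * F ) - E
( x * F ) - E
( x * x ) - E
( x * x ) - T - E
( x * x ) - F - E
( x * x ) - ~ F - E
( x * x ) - ~ x - E
( x * x ) - ~ x - T
( x * x ) - ~ x - F
( x * x ) - ~ x - x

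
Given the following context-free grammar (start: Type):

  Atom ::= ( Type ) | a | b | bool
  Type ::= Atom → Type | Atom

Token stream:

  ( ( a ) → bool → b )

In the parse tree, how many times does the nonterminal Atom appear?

5

[Type [Atom ( [Type [Atom ( [Type [Atom a]] )] → [Type [Atom bool] → [Type [Atom b]]]] )]]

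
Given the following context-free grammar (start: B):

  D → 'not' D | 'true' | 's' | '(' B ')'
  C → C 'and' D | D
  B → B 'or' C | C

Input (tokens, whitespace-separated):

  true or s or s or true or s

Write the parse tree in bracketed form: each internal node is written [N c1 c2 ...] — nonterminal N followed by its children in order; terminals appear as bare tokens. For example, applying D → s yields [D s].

[B [B [B [B [B [C [D true]]] or [C [D s]]] or [C [D s]]] or [C [D true]]] or [C [D s]]]

B
B or C
B or C or C
B or C or C or C
B or C or C or C or C
C or C or C or C or C
D or C or C or C or C
true or C or C or C or C
true or D or C or C or C
true or s or C or C or C
true or s or D or C or C
true or s or s or C or C
true or s or s or D or C
true or s or s or true or C
true or s or s or true or D
true or s or s or true or s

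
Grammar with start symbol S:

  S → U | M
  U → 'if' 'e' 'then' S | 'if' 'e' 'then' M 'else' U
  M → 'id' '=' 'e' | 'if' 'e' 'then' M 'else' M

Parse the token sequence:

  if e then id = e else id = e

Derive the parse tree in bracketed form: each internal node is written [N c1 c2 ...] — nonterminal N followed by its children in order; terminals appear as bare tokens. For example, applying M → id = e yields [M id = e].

[S [M if e then [M id = e] else [M id = e]]]

S
M
if e then M else M
if e then id = e else M
if e then id = e else id = e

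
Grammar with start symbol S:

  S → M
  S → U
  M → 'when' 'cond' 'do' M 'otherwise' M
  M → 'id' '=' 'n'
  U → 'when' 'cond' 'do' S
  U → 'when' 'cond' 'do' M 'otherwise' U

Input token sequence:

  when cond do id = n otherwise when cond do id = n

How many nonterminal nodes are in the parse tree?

6

[S [U when cond do [M id = n] otherwise [U when cond do [S [M id = n]]]]]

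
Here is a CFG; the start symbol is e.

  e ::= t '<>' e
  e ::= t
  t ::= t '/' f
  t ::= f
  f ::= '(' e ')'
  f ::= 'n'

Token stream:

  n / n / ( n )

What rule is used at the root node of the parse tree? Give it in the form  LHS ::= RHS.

[e [t [t [t [f n]] / [f n]] / [f ( [e [t [f n]]] )]]]

e ::= t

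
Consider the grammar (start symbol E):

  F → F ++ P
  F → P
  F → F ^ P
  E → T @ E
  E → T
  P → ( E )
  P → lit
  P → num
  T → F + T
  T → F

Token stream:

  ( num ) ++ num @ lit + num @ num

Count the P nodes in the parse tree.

6

[E [T [F [F [P ( [E [T [F [P num]]]] )]] ++ [P num]]] @ [E [T [F [P lit]] + [T [F [P num]]]] @ [E [T [F [P num]]]]]]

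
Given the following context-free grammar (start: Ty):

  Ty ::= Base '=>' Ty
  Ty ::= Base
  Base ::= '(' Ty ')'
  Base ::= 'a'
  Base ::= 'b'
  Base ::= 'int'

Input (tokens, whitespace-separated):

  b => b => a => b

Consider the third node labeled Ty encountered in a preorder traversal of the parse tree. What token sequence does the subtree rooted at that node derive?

a => b

[Ty [Base b] => [Ty [Base b] => [Ty [Base a] => [Ty [Base b]]]]]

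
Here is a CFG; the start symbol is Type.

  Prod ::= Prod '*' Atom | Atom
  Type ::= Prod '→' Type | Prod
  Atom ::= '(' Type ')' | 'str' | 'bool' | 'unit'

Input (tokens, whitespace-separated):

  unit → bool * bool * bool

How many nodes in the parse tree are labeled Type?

[Type [Prod [Atom unit]] → [Type [Prod [Prod [Prod [Atom bool]] * [Atom bool]] * [Atom bool]]]]

2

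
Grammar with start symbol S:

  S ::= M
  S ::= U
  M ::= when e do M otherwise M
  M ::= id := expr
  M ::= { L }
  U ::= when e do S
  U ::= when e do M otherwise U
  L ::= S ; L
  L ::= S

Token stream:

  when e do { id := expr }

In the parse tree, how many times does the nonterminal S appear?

3

[S [U when e do [S [M { [L [S [M id := expr]]] }]]]]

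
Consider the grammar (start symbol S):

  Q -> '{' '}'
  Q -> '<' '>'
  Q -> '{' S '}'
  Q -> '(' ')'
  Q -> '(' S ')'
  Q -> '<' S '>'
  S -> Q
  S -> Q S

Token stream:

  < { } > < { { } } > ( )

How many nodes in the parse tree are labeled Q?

6

[S [Q < [S [Q { }]] >] [S [Q < [S [Q { [S [Q { }]] }]] >] [S [Q ( )]]]]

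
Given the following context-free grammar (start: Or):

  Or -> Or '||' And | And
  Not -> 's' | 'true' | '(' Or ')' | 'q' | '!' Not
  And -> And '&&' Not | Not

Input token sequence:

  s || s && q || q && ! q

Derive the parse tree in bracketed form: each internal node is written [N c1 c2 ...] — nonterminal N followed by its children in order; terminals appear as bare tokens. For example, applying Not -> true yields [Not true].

[Or [Or [Or [And [Not s]]] || [And [And [Not s]] && [Not q]]] || [And [And [Not q]] && [Not ! [Not q]]]]

Or
Or || And
Or || And || And
And || And || And
Not || And || And
s || And || And
s || And && Not || And
s || Not && Not || And
s || s && Not || And
s || s && q || And
s || s && q || And && Not
s || s && q || Not && Not
s || s && q || q && Not
s || s && q || q && ! Not
s || s && q || q && ! q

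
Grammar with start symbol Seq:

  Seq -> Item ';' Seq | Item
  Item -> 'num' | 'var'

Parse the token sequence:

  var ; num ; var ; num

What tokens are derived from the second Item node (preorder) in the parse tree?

num

[Seq [Item var] ; [Seq [Item num] ; [Seq [Item var] ; [Seq [Item num]]]]]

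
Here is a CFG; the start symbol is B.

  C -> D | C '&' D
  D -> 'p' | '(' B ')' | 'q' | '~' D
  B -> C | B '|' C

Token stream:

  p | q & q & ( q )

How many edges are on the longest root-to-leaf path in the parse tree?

[B [B [C [D p]]] | [C [C [C [D q]] & [D q]] & [D ( [B [C [D q]]] )]]]

6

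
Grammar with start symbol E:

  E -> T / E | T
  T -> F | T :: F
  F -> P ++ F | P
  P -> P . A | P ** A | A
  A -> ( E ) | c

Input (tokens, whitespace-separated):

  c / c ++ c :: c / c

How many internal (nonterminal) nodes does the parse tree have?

[E [T [F [P [A c]]]] / [E [T [T [F [P [A c]] ++ [F [P [A c]]]]] :: [F [P [A c]]]] / [E [T [F [P [A c]]]]]]]

22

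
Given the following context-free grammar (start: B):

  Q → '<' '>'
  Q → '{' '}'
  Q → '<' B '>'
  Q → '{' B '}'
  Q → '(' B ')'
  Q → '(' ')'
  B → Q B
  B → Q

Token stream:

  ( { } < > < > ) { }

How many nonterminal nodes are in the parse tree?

10

[B [Q ( [B [Q { }] [B [Q < >] [B [Q < >]]]] )] [B [Q { }]]]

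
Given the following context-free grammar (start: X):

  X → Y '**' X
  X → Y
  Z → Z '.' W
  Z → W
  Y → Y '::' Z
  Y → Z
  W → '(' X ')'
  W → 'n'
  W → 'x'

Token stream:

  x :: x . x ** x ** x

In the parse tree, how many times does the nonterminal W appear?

[X [Y [Y [Z [W x]]] :: [Z [Z [W x]] . [W x]]] ** [X [Y [Z [W x]]] ** [X [Y [Z [W x]]]]]]

5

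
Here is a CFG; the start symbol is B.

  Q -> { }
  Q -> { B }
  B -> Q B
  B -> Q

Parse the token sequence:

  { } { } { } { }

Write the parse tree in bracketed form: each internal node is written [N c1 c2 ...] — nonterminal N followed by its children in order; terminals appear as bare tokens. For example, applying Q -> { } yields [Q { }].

[B [Q { }] [B [Q { }] [B [Q { }] [B [Q { }]]]]]

B
Q B
{ } B
{ } Q B
{ } { } B
{ } { } Q B
{ } { } { } B
{ } { } { } Q
{ } { } { } { }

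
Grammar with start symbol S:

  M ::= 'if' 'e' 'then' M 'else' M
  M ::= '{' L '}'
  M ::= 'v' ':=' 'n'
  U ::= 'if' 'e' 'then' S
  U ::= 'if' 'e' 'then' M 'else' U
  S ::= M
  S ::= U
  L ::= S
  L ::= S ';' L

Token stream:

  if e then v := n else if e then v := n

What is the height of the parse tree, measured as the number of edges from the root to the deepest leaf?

5

[S [U if e then [M v := n] else [U if e then [S [M v := n]]]]]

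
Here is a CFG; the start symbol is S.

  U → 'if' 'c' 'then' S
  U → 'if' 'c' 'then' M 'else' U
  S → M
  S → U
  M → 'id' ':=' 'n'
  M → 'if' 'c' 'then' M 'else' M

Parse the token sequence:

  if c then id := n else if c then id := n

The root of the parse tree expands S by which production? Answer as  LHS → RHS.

S → U

[S [U if c then [M id := n] else [U if c then [S [M id := n]]]]]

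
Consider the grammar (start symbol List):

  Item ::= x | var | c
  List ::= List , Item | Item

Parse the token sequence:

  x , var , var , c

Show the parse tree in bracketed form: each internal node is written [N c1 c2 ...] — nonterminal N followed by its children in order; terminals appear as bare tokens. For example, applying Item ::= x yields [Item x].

List
List , Item
List , Item , Item
List , Item , Item , Item
Item , Item , Item , Item
x , Item , Item , Item
x , var , Item , Item
x , var , var , Item
x , var , var , c

[List [List [List [List [Item x]] , [Item var]] , [Item var]] , [Item c]]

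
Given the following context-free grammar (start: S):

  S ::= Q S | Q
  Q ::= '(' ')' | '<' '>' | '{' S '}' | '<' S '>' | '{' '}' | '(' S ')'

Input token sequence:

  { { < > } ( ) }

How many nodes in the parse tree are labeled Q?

[S [Q { [S [Q { [S [Q < >]] }] [S [Q ( )]]] }]]

4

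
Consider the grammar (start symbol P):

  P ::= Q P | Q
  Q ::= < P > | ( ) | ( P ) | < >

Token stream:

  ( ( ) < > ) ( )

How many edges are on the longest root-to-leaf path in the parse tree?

5

[P [Q ( [P [Q ( )] [P [Q < >]]] )] [P [Q ( )]]]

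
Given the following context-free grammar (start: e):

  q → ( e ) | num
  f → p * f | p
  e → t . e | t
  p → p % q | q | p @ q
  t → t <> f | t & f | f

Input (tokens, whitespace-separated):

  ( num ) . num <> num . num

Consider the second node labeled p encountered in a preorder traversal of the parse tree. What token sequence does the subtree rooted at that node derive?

[e [t [f [p [q ( [e [t [f [p [q num]]]]] )]]]] . [e [t [t [f [p [q num]]]] <> [f [p [q num]]]] . [e [t [f [p [q num]]]]]]]

num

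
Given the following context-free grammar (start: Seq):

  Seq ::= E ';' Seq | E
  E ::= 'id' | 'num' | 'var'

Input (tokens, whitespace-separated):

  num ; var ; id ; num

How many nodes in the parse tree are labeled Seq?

4

[Seq [E num] ; [Seq [E var] ; [Seq [E id] ; [Seq [E num]]]]]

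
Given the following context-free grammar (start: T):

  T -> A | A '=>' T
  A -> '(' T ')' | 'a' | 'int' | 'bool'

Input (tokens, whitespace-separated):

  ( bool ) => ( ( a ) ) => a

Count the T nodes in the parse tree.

6

[T [A ( [T [A bool]] )] => [T [A ( [T [A ( [T [A a]] )]] )] => [T [A a]]]]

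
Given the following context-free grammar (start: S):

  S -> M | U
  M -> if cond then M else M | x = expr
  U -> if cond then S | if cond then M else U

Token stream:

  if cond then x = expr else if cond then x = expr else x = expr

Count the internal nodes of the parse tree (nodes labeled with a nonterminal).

[S [M if cond then [M x = expr] else [M if cond then [M x = expr] else [M x = expr]]]]

6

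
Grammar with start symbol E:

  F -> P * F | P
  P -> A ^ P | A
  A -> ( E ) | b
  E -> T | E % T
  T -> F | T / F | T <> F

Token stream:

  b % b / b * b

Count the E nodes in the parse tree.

2

[E [E [T [F [P [A b]]]]] % [T [T [F [P [A b]]]] / [F [P [A b]] * [F [P [A b]]]]]]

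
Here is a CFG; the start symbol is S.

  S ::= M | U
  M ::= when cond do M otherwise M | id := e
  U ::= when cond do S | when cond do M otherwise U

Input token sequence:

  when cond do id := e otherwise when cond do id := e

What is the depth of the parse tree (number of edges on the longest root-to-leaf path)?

5

[S [U when cond do [M id := e] otherwise [U when cond do [S [M id := e]]]]]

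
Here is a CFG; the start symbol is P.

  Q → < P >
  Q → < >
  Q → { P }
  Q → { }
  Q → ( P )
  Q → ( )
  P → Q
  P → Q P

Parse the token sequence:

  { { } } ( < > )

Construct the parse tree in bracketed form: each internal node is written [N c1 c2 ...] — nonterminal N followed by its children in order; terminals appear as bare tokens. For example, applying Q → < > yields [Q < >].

P
Q P
{ P } P
{ Q } P
{ { } } P
{ { } } Q
{ { } } ( P )
{ { } } ( Q )
{ { } } ( < > )

[P [Q { [P [Q { }]] }] [P [Q ( [P [Q < >]] )]]]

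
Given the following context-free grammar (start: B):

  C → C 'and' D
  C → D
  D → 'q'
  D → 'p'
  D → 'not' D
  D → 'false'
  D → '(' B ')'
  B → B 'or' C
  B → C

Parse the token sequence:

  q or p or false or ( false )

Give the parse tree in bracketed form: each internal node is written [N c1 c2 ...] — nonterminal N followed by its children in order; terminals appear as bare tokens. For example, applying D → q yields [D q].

[B [B [B [B [C [D q]]] or [C [D p]]] or [C [D false]]] or [C [D ( [B [C [D false]]] )]]]

B
B or C
B or C or C
B or C or C or C
C or C or C or C
D or C or C or C
q or C or C or C
q or D or C or C
q or p or C or C
q or p or D or C
q or p or false or C
q or p or false or D
q or p or false or ( B )
q or p or false or ( C )
q or p or false or ( D )
q or p or false or ( false )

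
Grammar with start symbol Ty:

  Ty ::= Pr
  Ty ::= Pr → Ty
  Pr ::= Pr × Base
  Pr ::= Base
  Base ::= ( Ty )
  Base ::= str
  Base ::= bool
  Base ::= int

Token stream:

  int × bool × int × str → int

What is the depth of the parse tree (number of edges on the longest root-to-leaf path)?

[Ty [Pr [Pr [Pr [Pr [Base int]] × [Base bool]] × [Base int]] × [Base str]] → [Ty [Pr [Base int]]]]

6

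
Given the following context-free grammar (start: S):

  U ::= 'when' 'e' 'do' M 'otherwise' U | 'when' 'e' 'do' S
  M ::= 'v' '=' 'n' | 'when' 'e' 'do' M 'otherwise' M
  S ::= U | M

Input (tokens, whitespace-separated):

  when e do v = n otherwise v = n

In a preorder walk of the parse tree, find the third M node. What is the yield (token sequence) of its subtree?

v = n

[S [M when e do [M v = n] otherwise [M v = n]]]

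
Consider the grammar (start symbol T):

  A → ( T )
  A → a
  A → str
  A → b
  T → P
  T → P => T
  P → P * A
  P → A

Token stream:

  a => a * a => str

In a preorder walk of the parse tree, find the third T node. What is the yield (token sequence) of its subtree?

[T [P [A a]] => [T [P [P [A a]] * [A a]] => [T [P [A str]]]]]

str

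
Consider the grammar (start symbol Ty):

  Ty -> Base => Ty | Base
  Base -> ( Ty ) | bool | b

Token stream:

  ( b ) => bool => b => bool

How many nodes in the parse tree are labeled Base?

5

[Ty [Base ( [Ty [Base b]] )] => [Ty [Base bool] => [Ty [Base b] => [Ty [Base bool]]]]]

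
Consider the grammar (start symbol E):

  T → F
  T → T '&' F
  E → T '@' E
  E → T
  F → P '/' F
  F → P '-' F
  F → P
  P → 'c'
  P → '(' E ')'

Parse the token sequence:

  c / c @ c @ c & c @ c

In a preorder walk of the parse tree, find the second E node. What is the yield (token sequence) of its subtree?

c @ c & c @ c

[E [T [F [P c] / [F [P c]]]] @ [E [T [F [P c]]] @ [E [T [T [F [P c]]] & [F [P c]]] @ [E [T [F [P c]]]]]]]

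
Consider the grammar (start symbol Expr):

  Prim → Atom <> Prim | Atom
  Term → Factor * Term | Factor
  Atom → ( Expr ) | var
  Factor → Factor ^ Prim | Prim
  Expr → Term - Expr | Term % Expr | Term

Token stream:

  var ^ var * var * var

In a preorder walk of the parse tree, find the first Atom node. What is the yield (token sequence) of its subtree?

[Expr [Term [Factor [Factor [Prim [Atom var]]] ^ [Prim [Atom var]]] * [Term [Factor [Prim [Atom var]]] * [Term [Factor [Prim [Atom var]]]]]]]

var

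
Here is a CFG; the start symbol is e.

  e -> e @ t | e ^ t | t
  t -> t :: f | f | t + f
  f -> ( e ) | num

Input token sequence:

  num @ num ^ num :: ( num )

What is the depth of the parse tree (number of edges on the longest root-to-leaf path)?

6

[e [e [e [t [f num]]] @ [t [f num]]] ^ [t [t [f num]] :: [f ( [e [t [f num]]] )]]]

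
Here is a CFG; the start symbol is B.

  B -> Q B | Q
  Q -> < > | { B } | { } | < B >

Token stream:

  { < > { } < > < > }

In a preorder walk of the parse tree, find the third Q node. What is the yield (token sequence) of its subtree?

[B [Q { [B [Q < >] [B [Q { }] [B [Q < >] [B [Q < >]]]]] }]]

{ }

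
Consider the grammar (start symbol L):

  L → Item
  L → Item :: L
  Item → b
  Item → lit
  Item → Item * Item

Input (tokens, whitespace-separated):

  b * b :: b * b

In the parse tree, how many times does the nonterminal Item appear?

[L [Item [Item b] * [Item b]] :: [L [Item [Item b] * [Item b]]]]

6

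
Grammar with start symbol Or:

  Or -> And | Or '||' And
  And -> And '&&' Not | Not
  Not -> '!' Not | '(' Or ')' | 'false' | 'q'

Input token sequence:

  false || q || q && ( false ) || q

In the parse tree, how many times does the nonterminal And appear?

6

[Or [Or [Or [Or [And [Not false]]] || [And [Not q]]] || [And [And [Not q]] && [Not ( [Or [And [Not false]]] )]]] || [And [Not q]]]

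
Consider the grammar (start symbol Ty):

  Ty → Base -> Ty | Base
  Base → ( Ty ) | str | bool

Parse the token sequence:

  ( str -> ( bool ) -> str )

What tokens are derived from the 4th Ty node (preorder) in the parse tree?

[Ty [Base ( [Ty [Base str] -> [Ty [Base ( [Ty [Base bool]] )] -> [Ty [Base str]]]] )]]

bool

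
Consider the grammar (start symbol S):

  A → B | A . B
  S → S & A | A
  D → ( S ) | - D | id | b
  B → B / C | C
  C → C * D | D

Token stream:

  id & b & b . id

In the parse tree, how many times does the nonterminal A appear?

[S [S [S [A [B [C [D id]]]]] & [A [B [C [D b]]]]] & [A [A [B [C [D b]]]] . [B [C [D id]]]]]

4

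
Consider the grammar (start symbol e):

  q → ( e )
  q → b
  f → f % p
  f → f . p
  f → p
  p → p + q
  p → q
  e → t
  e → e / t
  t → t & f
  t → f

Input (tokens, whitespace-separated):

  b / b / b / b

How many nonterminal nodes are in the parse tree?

20

[e [e [e [e [t [f [p [q b]]]]] / [t [f [p [q b]]]]] / [t [f [p [q b]]]]] / [t [f [p [q b]]]]]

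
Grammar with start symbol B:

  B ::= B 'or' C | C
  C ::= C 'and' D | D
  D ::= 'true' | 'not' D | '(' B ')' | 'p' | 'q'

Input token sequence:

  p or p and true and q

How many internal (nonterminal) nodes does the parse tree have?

[B [B [C [D p]]] or [C [C [C [D p]] and [D true]] and [D q]]]

10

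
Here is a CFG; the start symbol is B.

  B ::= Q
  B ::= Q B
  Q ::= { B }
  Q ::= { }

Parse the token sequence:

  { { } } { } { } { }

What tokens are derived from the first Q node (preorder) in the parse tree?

{ { } }

[B [Q { [B [Q { }]] }] [B [Q { }] [B [Q { }] [B [Q { }]]]]]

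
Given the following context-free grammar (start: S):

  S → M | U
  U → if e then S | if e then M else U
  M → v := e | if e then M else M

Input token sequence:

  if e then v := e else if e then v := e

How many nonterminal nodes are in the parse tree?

[S [U if e then [M v := e] else [U if e then [S [M v := e]]]]]

6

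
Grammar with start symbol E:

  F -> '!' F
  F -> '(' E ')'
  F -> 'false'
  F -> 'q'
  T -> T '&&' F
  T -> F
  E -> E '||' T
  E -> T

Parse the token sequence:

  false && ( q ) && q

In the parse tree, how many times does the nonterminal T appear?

4

[E [T [T [T [F false]] && [F ( [E [T [F q]]] )]] && [F q]]]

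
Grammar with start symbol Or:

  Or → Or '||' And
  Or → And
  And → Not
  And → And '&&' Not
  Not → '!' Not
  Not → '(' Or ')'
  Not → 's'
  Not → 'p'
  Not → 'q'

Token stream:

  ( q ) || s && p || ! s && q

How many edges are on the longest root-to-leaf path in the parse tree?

8

[Or [Or [Or [And [Not ( [Or [And [Not q]]] )]]] || [And [And [Not s]] && [Not p]]] || [And [And [Not ! [Not s]]] && [Not q]]]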